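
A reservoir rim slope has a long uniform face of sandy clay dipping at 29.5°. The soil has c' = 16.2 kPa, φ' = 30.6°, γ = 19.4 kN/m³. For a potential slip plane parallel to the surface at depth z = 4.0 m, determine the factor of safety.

For an infinite slope with a slip plane parallel to the surface (no pore pressure): FS = [c' + γz cos²β tanφ'] / [γz sinβ cosβ].
γz = 19.4·4.0 = 77.60 kN/m²
Numerator = 16.2 + 77.60·cos²29.5°·tan30.6° = 16.2 + 77.60·0.7575·0.5914 = 50.964 kPa
Denominator = 77.60·sin29.5°·cos29.5° = 77.60·0.4924·0.8704 = 33.258 kPa
FS = 50.964 / 33.258 = 1.532

FS = 1.53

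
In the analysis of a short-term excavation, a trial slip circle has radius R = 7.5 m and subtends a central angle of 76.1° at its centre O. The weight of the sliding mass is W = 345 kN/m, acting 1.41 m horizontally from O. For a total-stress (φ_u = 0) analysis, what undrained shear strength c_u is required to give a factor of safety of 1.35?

c_u = 8.8 kPa

FS = c_u·L_a·R / (W·d), so c_u = FS·W·d / (L_a·R).
Arc length L_a = R·θ = 7.5·(76.1°·π/180) = 7.5·1.3282 = 9.96 m
c_u = 1.35·345·1.41 / (9.96·7.5) = 656.7 / 74.71 = 8.79 kPa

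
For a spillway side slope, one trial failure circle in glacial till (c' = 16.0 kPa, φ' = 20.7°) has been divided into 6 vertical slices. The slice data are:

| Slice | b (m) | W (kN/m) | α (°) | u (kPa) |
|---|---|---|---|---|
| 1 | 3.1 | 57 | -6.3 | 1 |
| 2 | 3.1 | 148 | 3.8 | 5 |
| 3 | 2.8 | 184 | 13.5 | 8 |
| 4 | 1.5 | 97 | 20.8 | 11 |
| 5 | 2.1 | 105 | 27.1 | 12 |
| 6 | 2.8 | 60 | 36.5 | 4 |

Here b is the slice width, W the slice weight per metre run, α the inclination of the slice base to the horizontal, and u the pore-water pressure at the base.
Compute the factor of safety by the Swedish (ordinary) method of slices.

Ordinary method of slices: FS = Σ[c'·Δl_i + (W_i cosα_i − u_i·Δl_i)·tanφ'] / Σ W_i sinα_i, with Δl_i = b_i / cosα_i.
Slice 1: Δl = 3.1/cos(-6.3°) = 3.119 m; N'_1 = 57·cos(-6.3°) − 1·3.119 = 53.5; c'Δl = 49.90; W sinα = -6.3
Slice 2: Δl = 3.1/cos3.8° = 3.107 m; N'_2 = 148·cos3.8° − 5·3.107 = 132.1; c'Δl = 49.71; W sinα = 9.8
Slice 3: Δl = 2.8/cos13.5° = 2.880 m; N'_3 = 184·cos13.5° − 8·2.880 = 155.9; c'Δl = 46.07; W sinα = 43.0
Slice 4: Δl = 1.5/cos20.8° = 1.605 m; N'_4 = 97·cos20.8° − 11·1.605 = 73.0; c'Δl = 25.67; W sinα = 34.4
Slice 5: Δl = 2.1/cos27.1° = 2.359 m; N'_5 = 105·cos27.1° − 12·2.359 = 65.2; c'Δl = 37.74; W sinα = 47.8
Slice 6: Δl = 2.8/cos36.5° = 3.483 m; N'_6 = 60·cos36.5° − 4·3.483 = 34.3; c'Δl = 55.73; W sinα = 35.7
Σc'Δl = 264.8 kN/m; ΣN' = 514.0 kN/m; ΣW sinα = 164.5 kN/m
Resisting = 264.8 + 514.0·tan20.7° = 264.8 + 194.2 = 459.1 kN/m
FS = 459.1 / 164.5 = 2.791

FS = 2.79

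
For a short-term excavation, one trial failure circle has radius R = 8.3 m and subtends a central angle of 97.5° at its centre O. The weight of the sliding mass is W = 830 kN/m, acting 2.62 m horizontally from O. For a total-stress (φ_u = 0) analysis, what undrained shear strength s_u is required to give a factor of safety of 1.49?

FS = s_u·L_a·R / (W·d), so s_u = FS·W·d / (L_a·R).
Arc length L_a = R·θ = 8.3·(97.5°·π/180) = 8.3·1.7017 = 14.12 m
s_u = 1.49·830·2.62 / (14.12·8.3) = 3240.2 / 117.23 = 27.64 kPa

s_u = 27.6 kPa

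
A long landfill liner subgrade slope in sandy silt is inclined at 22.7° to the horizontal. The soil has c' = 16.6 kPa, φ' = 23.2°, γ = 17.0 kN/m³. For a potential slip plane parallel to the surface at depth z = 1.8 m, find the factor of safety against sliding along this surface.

For an infinite slope with a slip plane parallel to the surface (no pore pressure): FS = [c' + γz cos²β tanφ'] / [γz sinβ cosβ].
γz = 17.0·1.8 = 30.60 kN/m²
Numerator = 16.6 + 30.60·cos²22.7°·tan23.2° = 16.6 + 30.60·0.8511·0.4286 = 27.762 kPa
Denominator = 30.60·sin22.7°·cos22.7° = 30.60·0.3859·0.9225 = 10.894 kPa
FS = 27.762 / 10.894 = 2.548

FS = 2.55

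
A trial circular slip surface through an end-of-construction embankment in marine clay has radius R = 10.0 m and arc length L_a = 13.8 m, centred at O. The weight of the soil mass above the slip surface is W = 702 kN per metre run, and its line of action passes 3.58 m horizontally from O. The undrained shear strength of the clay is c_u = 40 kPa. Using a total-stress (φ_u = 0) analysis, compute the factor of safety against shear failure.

Taking moments about the centre O, the resisting moment is provided by the undrained shear strength acting along the arc:
M_R = c_u·L_a·R = 40·13.80·10.0 = 5520.0 kN·m/m
M_D = W·d = 702·3.58 = 2513.2 kN·m/m
FS = M_R / M_D = 5520.0 / 2513.2 = 2.196

FS = 2.20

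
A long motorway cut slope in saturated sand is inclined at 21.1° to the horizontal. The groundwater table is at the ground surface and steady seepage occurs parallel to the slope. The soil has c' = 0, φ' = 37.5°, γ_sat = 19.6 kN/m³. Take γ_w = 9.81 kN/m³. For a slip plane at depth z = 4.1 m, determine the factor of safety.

With seepage parallel to the slope and the water table at the surface, the effective normal stress on the slip plane uses the buoyant unit weight γ' = γ_sat − γ_w while the driving shear stress uses γ_sat:
FS = [c' + γ' z cos²β tanφ'] / [γ_sat z sinβ cosβ]
(For c' = 0 this reduces to FS = (γ'/γ_sat)·tanφ'/tanβ.)
γ' = 19.6 − 9.81 = 9.79 kN/m³
Numerator = 0.0 + 9.79·4.1·cos²21.1°·tan37.5° = 0.0 + 9.79·4.1·0.8704·0.7673 = 26.808 kPa
Denominator = 19.6·4.1·sin21.1°·cos21.1° = 19.6·4.1·0.3600·0.9330 = 26.990 kPa
FS = 26.808 / 26.990 = 0.993

FS = 0.99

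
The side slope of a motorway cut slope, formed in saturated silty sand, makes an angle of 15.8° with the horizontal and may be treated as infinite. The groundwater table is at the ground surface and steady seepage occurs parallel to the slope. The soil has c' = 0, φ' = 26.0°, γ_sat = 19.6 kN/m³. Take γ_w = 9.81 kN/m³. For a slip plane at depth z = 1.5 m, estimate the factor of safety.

With seepage parallel to the slope and the water table at the surface, the effective normal stress on the slip plane uses the buoyant unit weight γ' = γ_sat − γ_w while the driving shear stress uses γ_sat:
FS = [c' + γ' z cos²β tanφ'] / [γ_sat z sinβ cosβ]
(For c' = 0 this reduces to FS = (γ'/γ_sat)·tanφ'/tanβ.)
γ' = 19.6 − 9.81 = 9.79 kN/m³
Numerator = 0.0 + 9.79·1.5·cos²15.8°·tan26.0° = 0.0 + 9.79·1.5·0.9259·0.4877 = 6.631 kPa
Denominator = 19.6·1.5·sin15.8°·cos15.8° = 19.6·1.5·0.2723·0.9622 = 7.703 kPa
FS = 6.631 / 7.703 = 0.861

FS = 0.86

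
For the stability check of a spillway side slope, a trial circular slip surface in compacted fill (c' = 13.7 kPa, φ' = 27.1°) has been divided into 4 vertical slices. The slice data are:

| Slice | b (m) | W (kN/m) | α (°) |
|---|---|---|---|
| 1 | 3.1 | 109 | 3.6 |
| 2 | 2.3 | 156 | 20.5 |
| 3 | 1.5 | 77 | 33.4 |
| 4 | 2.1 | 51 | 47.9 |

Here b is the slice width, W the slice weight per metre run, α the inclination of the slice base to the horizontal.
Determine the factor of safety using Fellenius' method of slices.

FS = 2.29

Ordinary method of slices: FS = Σ[c'·Δl_i + (W_i cosα_i)·tanφ'] / Σ W_i sinα_i, with Δl_i = b_i / cosα_i.
Slice 1: Δl = 3.1/cos3.6° = 3.106 m; N'_1 = 109·cos3.6° = 108.8; c'Δl = 42.55; W sinα = 6.8
Slice 2: Δl = 2.3/cos20.5° = 2.456 m; N'_2 = 156·cos20.5° = 146.1; c'Δl = 33.64; W sinα = 54.6
Slice 3: Δl = 1.5/cos33.4° = 1.797 m; N'_3 = 77·cos33.4° = 64.3; c'Δl = 24.62; W sinα = 42.4
Slice 4: Δl = 2.1/cos47.9° = 3.132 m; N'_4 = 51·cos47.9° = 34.2; c'Δl = 42.91; W sinα = 37.8
Σc'Δl = 143.7 kN/m; ΣN' = 353.4 kN/m; ΣW sinα = 141.7 kN/m
Resisting = 143.7 + 353.4·tan27.1° = 143.7 + 180.8 = 324.6 kN/m
FS = 324.6 / 141.7 = 2.290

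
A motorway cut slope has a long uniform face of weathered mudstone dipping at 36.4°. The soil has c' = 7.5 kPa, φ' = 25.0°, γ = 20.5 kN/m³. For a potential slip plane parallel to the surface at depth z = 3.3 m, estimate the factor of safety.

For an infinite slope with a slip plane parallel to the surface (no pore pressure): FS = [c' + γz cos²β tanφ'] / [γz sinβ cosβ].
γz = 20.5·3.3 = 67.65 kN/m²
Numerator = 7.5 + 67.65·cos²36.4°·tan25.0° = 7.5 + 67.65·0.6479·0.4663 = 27.937 kPa
Denominator = 67.65·sin36.4°·cos36.4° = 67.65·0.5934·0.8049 = 32.312 kPa
FS = 27.937 / 32.312 = 0.865

FS = 0.86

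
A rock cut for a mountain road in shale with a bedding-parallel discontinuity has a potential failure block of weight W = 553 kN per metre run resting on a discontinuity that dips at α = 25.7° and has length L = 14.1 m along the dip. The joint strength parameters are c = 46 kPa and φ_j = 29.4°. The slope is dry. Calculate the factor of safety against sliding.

Resolving the block weight along and normal to the plane and applying the Mohr–Coulomb strength on the joint:
N' = W cosα = 553·cos25.7° = 498.3 kN/m
Driving force T = W sinα = 553·sin25.7° = 239.8 kN/m
Resisting force R = c·L + N'·tanφ_j = 46·14.1 + 498.3·tan29.4° = 648.6 + 280.8 = 929.4 kN/m
FS = R / T = 929.4 / 239.8 = 3.875

FS = 3.88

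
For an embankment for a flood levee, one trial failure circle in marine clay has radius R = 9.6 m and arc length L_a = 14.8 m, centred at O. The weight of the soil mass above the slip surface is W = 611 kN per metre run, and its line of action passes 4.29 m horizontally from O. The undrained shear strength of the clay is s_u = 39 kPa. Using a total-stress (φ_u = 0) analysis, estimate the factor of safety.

Taking moments about the centre O, the resisting moment is provided by the undrained shear strength acting along the arc:
M_R = s_u·L_a·R = 39·14.80·9.6 = 5541.1 kN·m/m
M_D = W·d = 611·4.29 = 2621.2 kN·m/m
FS = M_R / M_D = 5541.1 / 2621.2 = 2.114

FS = 2.11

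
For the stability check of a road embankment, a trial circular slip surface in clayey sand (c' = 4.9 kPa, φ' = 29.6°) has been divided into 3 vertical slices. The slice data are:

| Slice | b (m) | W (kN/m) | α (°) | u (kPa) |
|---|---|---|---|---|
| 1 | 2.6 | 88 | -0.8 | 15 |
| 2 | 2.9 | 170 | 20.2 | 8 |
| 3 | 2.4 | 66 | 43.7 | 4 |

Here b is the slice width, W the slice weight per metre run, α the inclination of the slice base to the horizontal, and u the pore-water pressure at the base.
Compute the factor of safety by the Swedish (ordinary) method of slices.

Ordinary method of slices: FS = Σ[c'·Δl_i + (W_i cosα_i − u_i·Δl_i)·tanφ'] / Σ W_i sinα_i, with Δl_i = b_i / cosα_i.
Slice 1: Δl = 2.6/cos(-0.8°) = 2.600 m; N'_1 = 88·cos(-0.8°) − 15·2.600 = 49.0; c'Δl = 12.74; W sinα = -1.2
Slice 2: Δl = 2.9/cos20.2° = 3.090 m; N'_2 = 170·cos20.2° − 8·3.090 = 134.8; c'Δl = 15.14; W sinα = 58.7
Slice 3: Δl = 2.4/cos43.7° = 3.320 m; N'_3 = 66·cos43.7° − 4·3.320 = 34.4; c'Δl = 16.27; W sinα = 45.6
Σc'Δl = 44.1 kN/m; ΣN' = 218.2 kN/m; ΣW sinα = 103.1 kN/m
Resisting = 44.1 + 218.2·tan29.6° = 44.1 + 124.0 = 168.1 kN/m
FS = 168.1 / 103.1 = 1.631

FS = 1.63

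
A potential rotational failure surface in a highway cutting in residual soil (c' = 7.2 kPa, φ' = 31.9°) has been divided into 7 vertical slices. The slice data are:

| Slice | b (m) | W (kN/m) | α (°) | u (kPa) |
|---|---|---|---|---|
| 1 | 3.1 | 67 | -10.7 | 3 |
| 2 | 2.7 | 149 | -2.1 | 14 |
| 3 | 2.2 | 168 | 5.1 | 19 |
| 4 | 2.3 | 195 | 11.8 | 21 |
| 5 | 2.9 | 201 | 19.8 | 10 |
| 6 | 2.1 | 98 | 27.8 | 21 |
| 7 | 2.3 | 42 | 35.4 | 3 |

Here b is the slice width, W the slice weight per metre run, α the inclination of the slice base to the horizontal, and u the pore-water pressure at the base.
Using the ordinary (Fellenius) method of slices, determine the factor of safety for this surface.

Ordinary method of slices: FS = Σ[c'·Δl_i + (W_i cosα_i − u_i·Δl_i)·tanφ'] / Σ W_i sinα_i, with Δl_i = b_i / cosα_i.
Slice 1: Δl = 3.1/cos(-10.7°) = 3.155 m; N'_1 = 67·cos(-10.7°) − 3·3.155 = 56.4; c'Δl = 22.71; W sinα = -12.4
Slice 2: Δl = 2.7/cos(-2.1°) = 2.702 m; N'_2 = 149·cos(-2.1°) − 14·2.702 = 111.1; c'Δl = 19.45; W sinα = -5.5
Slice 3: Δl = 2.2/cos5.1° = 2.209 m; N'_3 = 168·cos5.1° − 19·2.209 = 125.4; c'Δl = 15.90; W sinα = 14.9
Slice 4: Δl = 2.3/cos11.8° = 2.350 m; N'_4 = 195·cos11.8° − 21·2.350 = 141.5; c'Δl = 16.92; W sinα = 39.9
Slice 5: Δl = 2.9/cos19.8° = 3.082 m; N'_5 = 201·cos19.8° − 10·3.082 = 158.3; c'Δl = 22.19; W sinα = 68.1
Slice 6: Δl = 2.1/cos27.8° = 2.374 m; N'_6 = 98·cos27.8° − 21·2.374 = 36.8; c'Δl = 17.09; W sinα = 45.7
Slice 7: Δl = 2.3/cos35.4° = 2.822 m; N'_7 = 42·cos35.4° − 3·2.822 = 25.8; c'Δl = 20.32; W sinα = 24.3
Σc'Δl = 134.6 kN/m; ΣN' = 655.3 kN/m; ΣW sinα = 175.0 kN/m
Resisting = 134.6 + 655.3·tan31.9° = 134.6 + 407.9 = 542.4 kN/m
FS = 542.4 / 175.0 = 3.099

FS = 3.10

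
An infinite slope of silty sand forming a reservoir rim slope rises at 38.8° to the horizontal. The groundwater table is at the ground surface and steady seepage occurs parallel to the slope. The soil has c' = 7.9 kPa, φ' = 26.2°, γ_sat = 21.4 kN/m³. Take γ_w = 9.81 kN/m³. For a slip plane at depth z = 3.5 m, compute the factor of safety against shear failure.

FS = 0.55

With seepage parallel to the slope and the water table at the surface, the effective normal stress on the slip plane uses the buoyant unit weight γ' = γ_sat − γ_w while the driving shear stress uses γ_sat:
FS = [c' + γ' z cos²β tanφ'] / [γ_sat z sinβ cosβ]
γ' = 21.4 − 9.81 = 11.59 kN/m³
Numerator = 7.9 + 11.59·3.5·cos²38.8°·tan26.2° = 7.9 + 11.59·3.5·0.6074·0.4921 = 20.023 kPa
Denominator = 21.4·3.5·sin38.8°·cos38.8° = 21.4·3.5·0.6266·0.7793 = 36.576 kPa
FS = 20.023 / 36.576 = 0.547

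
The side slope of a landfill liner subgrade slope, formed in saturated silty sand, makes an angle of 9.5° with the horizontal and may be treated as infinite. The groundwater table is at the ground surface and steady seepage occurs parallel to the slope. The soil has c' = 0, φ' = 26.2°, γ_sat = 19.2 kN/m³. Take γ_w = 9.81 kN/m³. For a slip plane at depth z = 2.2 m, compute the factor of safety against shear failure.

With seepage parallel to the slope and the water table at the surface, the effective normal stress on the slip plane uses the buoyant unit weight γ' = γ_sat − γ_w while the driving shear stress uses γ_sat:
FS = [c' + γ' z cos²β tanφ'] / [γ_sat z sinβ cosβ]
(For c' = 0 this reduces to FS = (γ'/γ_sat)·tanφ'/tanβ.)
γ' = 19.2 − 9.81 = 9.39 kN/m³
Numerator = 0.0 + 9.39·2.2·cos²9.5°·tan26.2° = 0.0 + 9.39·2.2·0.9728·0.4921 = 9.888 kPa
Denominator = 19.2·2.2·sin9.5°·cos9.5° = 19.2·2.2·0.1650·0.9863 = 6.876 kPa
FS = 9.888 / 6.876 = 1.438

FS = 1.44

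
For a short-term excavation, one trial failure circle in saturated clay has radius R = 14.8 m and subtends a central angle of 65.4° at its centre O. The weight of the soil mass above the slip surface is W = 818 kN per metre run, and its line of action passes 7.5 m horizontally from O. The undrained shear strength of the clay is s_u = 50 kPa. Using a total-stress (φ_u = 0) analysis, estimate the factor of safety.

FS = 2.04

Taking moments about the centre O, the resisting moment is provided by the undrained shear strength acting along the arc:
Arc length L_a = R·θ = 14.8·(65.4°·π/180) = 14.8·1.1414 = 16.89 m
M_R = s_u·L_a·R = 50·16.89·14.8 = 12501.1 kN·m/m
M_D = W·d = 818·7.5 = 6135.0 kN·m/m
FS = M_R / M_D = 12501.1 / 6135.0 = 2.038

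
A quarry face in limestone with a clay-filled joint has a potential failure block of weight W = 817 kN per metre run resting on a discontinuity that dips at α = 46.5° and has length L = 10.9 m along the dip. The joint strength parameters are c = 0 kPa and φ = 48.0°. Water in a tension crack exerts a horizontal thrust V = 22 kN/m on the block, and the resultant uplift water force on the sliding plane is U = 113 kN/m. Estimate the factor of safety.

FS = 0.79

Resolving the block weight along and normal to the plane and applying the Mohr–Coulomb strength on the joint:
N' = W cosα − U − V sinα = 817·cos46.5° − 113 − 22·sin46.5° = 433.4 kN/m
Driving force T = W sinα + V cosα = 817·sin46.5° + 22·cos46.5° = 607.8 kN/m
Resisting force R = c·L + N'·tanφ = 0·10.9 + 433.4·tan48.0° = 0.0 + 481.4 = 481.4 kN/m
FS = R / T = 481.4 / 607.8 = 0.792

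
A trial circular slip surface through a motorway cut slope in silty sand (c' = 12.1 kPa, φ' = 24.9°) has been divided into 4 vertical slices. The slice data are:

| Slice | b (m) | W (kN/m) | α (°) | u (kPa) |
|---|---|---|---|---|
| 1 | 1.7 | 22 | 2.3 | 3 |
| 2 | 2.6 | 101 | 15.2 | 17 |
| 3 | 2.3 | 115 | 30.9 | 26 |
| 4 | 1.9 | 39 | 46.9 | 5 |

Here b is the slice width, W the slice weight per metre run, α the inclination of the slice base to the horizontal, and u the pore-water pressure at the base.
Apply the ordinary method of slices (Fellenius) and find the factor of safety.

Ordinary method of slices: FS = Σ[c'·Δl_i + (W_i cosα_i − u_i·Δl_i)·tanφ'] / Σ W_i sinα_i, with Δl_i = b_i / cosα_i.
Slice 1: Δl = 1.7/cos2.3° = 1.701 m; N'_1 = 22·cos2.3° − 3·1.701 = 16.9; c'Δl = 20.59; W sinα = 0.9
Slice 2: Δl = 2.6/cos15.2° = 2.694 m; N'_2 = 101·cos15.2° − 17·2.694 = 51.7; c'Δl = 32.60; W sinα = 26.5
Slice 3: Δl = 2.3/cos30.9° = 2.680 m; N'_3 = 115·cos30.9° − 26·2.680 = 29.0; c'Δl = 32.43; W sinα = 59.1
Slice 4: Δl = 1.9/cos46.9° = 2.781 m; N'_4 = 39·cos46.9° − 5·2.781 = 12.7; c'Δl = 33.65; W sinα = 28.5
Σc'Δl = 119.3 kN/m; ΣN' = 110.3 kN/m; ΣW sinα = 114.9 kN/m
Resisting = 119.3 + 110.3·tan24.9° = 119.3 + 51.2 = 170.5 kN/m
FS = 170.5 / 114.9 = 1.484

FS = 1.48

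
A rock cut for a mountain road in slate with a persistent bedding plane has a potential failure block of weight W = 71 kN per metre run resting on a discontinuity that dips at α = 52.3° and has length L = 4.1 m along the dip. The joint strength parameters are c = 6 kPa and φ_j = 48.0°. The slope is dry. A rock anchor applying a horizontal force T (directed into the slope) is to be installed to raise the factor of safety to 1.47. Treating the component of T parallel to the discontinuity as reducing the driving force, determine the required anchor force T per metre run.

Resolving forces along and normal to the sliding plane, with the horizontal anchor force T adding T·sinα to the effective normal force and T·cosα acting up the plane against the driving force:
FS = [cL + (W cosα + T sinα) tanφ_j] / [W sinα − T cosα]
Without the anchor: N' = 43.4 kN/m, driving T_d = 56.2 kN/m, resisting R = 6·4.1 + 43.4·tan48.0° = 72.8 kN/m, FS = 1.30.
Setting FS = 1.47 and solving for T:
1.47·(56.2 − T cos52.3°) = 72.8 + T sin52.3°·tan48.0°
T·(sin52.3°·tan48.0° + 1.47·cos52.3°) = 1.47·56.2 − 72.8
T·(0.7912·1.1106 + 1.47·0.6115) = 82.6 − 72.8 = 9.8
T·1.7777 = 9.8
T = 5.5 kN/m

T = 5 kN/m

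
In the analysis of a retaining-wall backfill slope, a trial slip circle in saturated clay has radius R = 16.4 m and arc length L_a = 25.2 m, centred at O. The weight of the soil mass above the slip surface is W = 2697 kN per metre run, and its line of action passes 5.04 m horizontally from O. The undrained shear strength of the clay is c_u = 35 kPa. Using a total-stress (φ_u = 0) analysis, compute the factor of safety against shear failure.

FS = 1.06

Taking moments about the centre O, the resisting moment is provided by the undrained shear strength acting along the arc:
M_R = c_u·L_a·R = 35·25.20·16.4 = 14464.8 kN·m/m
M_D = W·d = 2697·5.04 = 13592.9 kN·m/m
FS = M_R / M_D = 14464.8 / 13592.9 = 1.064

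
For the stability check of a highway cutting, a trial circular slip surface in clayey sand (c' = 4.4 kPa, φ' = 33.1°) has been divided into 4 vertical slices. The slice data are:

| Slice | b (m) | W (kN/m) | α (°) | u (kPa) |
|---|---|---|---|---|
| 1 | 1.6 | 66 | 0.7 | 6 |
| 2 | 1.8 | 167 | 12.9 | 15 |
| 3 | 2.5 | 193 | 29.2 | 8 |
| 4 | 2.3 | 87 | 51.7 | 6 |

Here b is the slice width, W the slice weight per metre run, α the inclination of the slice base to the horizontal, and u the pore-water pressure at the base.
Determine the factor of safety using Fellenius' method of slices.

Ordinary method of slices: FS = Σ[c'·Δl_i + (W_i cosα_i − u_i·Δl_i)·tanφ'] / Σ W_i sinα_i, with Δl_i = b_i / cosα_i.
Slice 1: Δl = 1.6/cos0.7° = 1.600 m; N'_1 = 66·cos0.7° − 6·1.600 = 56.4; c'Δl = 7.04; W sinα = 0.8
Slice 2: Δl = 1.8/cos12.9° = 1.847 m; N'_2 = 167·cos12.9° − 15·1.847 = 135.1; c'Δl = 8.13; W sinα = 37.3
Slice 3: Δl = 2.5/cos29.2° = 2.864 m; N'_3 = 193·cos29.2° − 8·2.864 = 145.6; c'Δl = 12.60; W sinα = 94.2
Slice 4: Δl = 2.3/cos51.7° = 3.711 m; N'_4 = 87·cos51.7° − 6·3.711 = 31.7; c'Δl = 16.33; W sinα = 68.3
Σc'Δl = 44.1 kN/m; ΣN' = 368.7 kN/m; ΣW sinα = 200.5 kN/m
Resisting = 44.1 + 368.7·tan33.1° = 44.1 + 240.4 = 284.4 kN/m
FS = 284.4 / 200.5 = 1.419

FS = 1.42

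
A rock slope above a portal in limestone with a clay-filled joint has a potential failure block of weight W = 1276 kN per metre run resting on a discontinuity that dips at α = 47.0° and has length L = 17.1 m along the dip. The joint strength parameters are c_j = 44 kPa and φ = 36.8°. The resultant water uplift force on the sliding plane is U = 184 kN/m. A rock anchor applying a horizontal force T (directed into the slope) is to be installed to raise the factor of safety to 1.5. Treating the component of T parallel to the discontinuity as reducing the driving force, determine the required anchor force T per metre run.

Resolving forces along and normal to the sliding plane, with the horizontal anchor force T adding T·sinα to the effective normal force and T·cosα acting up the plane against the driving force:
FS = [c_jL + (W cosα − U + T sinα) tanφ] / [W sinα − T cosα]
Without the anchor: N' = 686.2 kN/m, driving T_d = 933.2 kN/m, resisting R = 44·17.1 + 686.2·tan36.8° = 1265.8 kN/m, FS = 1.36.
Setting FS = 1.5 and solving for T:
1.5·(933.2 − T cos47.0°) = 1265.8 + T sin47.0°·tan36.8°
T·(sin47.0°·tan36.8° + 1.5·cos47.0°) = 1.5·933.2 − 1265.8
T·(0.7314·0.7481 + 1.5·0.6820) = 1399.8 − 1265.8 = 134.0
T·1.5701 = 134.0
T = 85.4 kN/m

T = 85 kN/m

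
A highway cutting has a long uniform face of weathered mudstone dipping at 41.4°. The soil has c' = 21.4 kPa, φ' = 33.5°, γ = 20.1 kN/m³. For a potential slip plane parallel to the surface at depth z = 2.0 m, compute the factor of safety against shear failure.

For an infinite slope with a slip plane parallel to the surface (no pore pressure): FS = [c' + γz cos²β tanφ'] / [γz sinβ cosβ].
γz = 20.1·2.0 = 40.20 kN/m²
Numerator = 21.4 + 40.20·cos²41.4°·tan33.5° = 21.4 + 40.20·0.5627·0.6619 = 36.371 kPa
Denominator = 40.20·sin41.4°·cos41.4° = 40.20·0.6613·0.7501 = 19.942 kPa
FS = 36.371 / 19.942 = 1.824

FS = 1.82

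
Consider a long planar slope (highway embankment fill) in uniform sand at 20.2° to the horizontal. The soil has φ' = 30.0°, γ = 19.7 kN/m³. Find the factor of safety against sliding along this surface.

FS = 1.57

For a dry cohesionless infinite slope the factor of safety is FS = tanφ' / tanβ.
FS = tan30.0° / tan20.2° = 0.5774 / 0.3679 = 1.569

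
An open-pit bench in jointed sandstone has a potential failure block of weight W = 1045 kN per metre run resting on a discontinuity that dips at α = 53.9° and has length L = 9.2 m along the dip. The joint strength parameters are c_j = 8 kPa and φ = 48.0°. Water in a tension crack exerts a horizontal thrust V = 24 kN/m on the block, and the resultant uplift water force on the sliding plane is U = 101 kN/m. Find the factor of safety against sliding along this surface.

FS = 0.73

Resolving the block weight along and normal to the plane and applying the Mohr–Coulomb strength on the joint:
N' = W cosα − U − V sinα = 1045·cos53.9° − 101 − 24·sin53.9° = 495.3 kN/m
Driving force T = W sinα + V cosα = 1045·sin53.9° + 24·cos53.9° = 858.5 kN/m
Resisting force R = c_j·L + N'·tanφ = 8·9.2 + 495.3·tan48.0° = 73.6 + 550.1 = 623.7 kN/m
FS = R / T = 623.7 / 858.5 = 0.727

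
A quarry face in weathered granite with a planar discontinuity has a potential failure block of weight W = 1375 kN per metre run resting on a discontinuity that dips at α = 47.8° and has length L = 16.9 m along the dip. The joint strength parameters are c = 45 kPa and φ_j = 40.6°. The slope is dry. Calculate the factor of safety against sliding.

Resolving the block weight along and normal to the plane and applying the Mohr–Coulomb strength on the joint:
N' = W cosα = 1375·cos47.8° = 923.6 kN/m
Driving force T = W sinα = 1375·sin47.8° = 1018.6 kN/m
Resisting force R = c·L + N'·tanφ_j = 45·16.9 + 923.6·tan40.6° = 760.5 + 791.6 = 1552.1 kN/m
FS = R / T = 1552.1 / 1018.6 = 1.524

FS = 1.52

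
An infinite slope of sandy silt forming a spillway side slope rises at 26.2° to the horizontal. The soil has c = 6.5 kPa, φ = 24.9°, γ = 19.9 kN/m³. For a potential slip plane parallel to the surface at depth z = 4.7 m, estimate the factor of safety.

For an infinite slope with a slip plane parallel to the surface (no pore pressure): FS = [c + γz cos²β tanφ] / [γz sinβ cosβ].
γz = 19.9·4.7 = 93.53 kN/m²
Numerator = 6.5 + 93.53·cos²26.2°·tan24.9° = 6.5 + 93.53·0.8051·0.4642 = 41.452 kPa
Denominator = 93.53·sin26.2°·cos26.2° = 93.53·0.4415·0.8973 = 37.051 kPa
FS = 41.452 / 37.051 = 1.119

FS = 1.12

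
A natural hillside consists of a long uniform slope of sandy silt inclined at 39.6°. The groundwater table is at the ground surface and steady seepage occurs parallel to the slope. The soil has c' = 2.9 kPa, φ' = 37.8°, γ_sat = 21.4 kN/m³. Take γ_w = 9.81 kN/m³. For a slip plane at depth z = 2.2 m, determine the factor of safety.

FS = 0.63

With seepage parallel to the slope and the water table at the surface, the effective normal stress on the slip plane uses the buoyant unit weight γ' = γ_sat − γ_w while the driving shear stress uses γ_sat:
FS = [c' + γ' z cos²β tanφ'] / [γ_sat z sinβ cosβ]
γ' = 21.4 − 9.81 = 11.59 kN/m³
Numerator = 2.9 + 11.59·2.2·cos²39.6°·tan37.8° = 2.9 + 11.59·2.2·0.5937·0.7757 = 14.642 kPa
Denominator = 21.4·2.2·sin39.6°·cos39.6° = 21.4·2.2·0.6374·0.7705 = 23.123 kPa
FS = 14.642 / 23.123 = 0.633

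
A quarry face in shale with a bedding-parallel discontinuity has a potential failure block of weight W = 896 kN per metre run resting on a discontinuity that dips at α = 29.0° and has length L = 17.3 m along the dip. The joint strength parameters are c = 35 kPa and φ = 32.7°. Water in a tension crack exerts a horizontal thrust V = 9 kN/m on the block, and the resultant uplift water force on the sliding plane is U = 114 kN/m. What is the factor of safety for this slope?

FS = 2.33

Resolving the block weight along and normal to the plane and applying the Mohr–Coulomb strength on the joint:
N' = W cosα − U − V sinα = 896·cos29.0° − 114 − 9·sin29.0° = 665.3 kN/m
Driving force T = W sinα + V cosα = 896·sin29.0° + 9·cos29.0° = 442.3 kN/m
Resisting force R = c·L + N'·tanφ = 35·17.3 + 665.3·tan32.7° = 605.5 + 427.1 = 1032.6 kN/m
FS = R / T = 1032.6 / 442.3 = 2.335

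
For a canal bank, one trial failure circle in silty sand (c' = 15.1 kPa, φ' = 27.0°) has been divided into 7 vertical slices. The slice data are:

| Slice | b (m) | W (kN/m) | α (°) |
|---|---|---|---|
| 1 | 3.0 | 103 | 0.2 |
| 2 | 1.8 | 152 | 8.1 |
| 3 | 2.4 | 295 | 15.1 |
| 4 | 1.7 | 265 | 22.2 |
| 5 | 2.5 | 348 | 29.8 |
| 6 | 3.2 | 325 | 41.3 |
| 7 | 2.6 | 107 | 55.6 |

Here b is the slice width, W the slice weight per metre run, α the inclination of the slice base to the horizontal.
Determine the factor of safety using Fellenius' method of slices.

FS = 1.52

Ordinary method of slices: FS = Σ[c'·Δl_i + (W_i cosα_i)·tanφ'] / Σ W_i sinα_i, with Δl_i = b_i / cosα_i.
Slice 1: Δl = 3.0/cos0.2° = 3.000 m; N'_1 = 103·cos0.2° = 103.0; c'Δl = 45.30; W sinα = 0.4
Slice 2: Δl = 1.8/cos8.1° = 1.818 m; N'_2 = 152·cos8.1° = 150.5; c'Δl = 27.45; W sinα = 21.4
Slice 3: Δl = 2.4/cos15.1° = 2.486 m; N'_3 = 295·cos15.1° = 284.8; c'Δl = 37.54; W sinα = 76.8
Slice 4: Δl = 1.7/cos22.2° = 1.836 m; N'_4 = 265·cos22.2° = 245.4; c'Δl = 27.73; W sinα = 100.1
Slice 5: Δl = 2.5/cos29.8° = 2.881 m; N'_5 = 348·cos29.8° = 302.0; c'Δl = 43.50; W sinα = 172.9
Slice 6: Δl = 3.2/cos41.3° = 4.259 m; N'_6 = 325·cos41.3° = 244.2; c'Δl = 64.32; W sinα = 214.5
Slice 7: Δl = 2.6/cos55.6° = 4.602 m; N'_7 = 107·cos55.6° = 60.5; c'Δl = 69.49; W sinα = 88.3
Σc'Δl = 315.3 kN/m; ΣN' = 1390.2 kN/m; ΣW sinα = 674.5 kN/m
Resisting = 315.3 + 1390.2·tan27.0° = 315.3 + 708.4 = 1023.7 kN/m
FS = 1023.7 / 674.5 = 1.518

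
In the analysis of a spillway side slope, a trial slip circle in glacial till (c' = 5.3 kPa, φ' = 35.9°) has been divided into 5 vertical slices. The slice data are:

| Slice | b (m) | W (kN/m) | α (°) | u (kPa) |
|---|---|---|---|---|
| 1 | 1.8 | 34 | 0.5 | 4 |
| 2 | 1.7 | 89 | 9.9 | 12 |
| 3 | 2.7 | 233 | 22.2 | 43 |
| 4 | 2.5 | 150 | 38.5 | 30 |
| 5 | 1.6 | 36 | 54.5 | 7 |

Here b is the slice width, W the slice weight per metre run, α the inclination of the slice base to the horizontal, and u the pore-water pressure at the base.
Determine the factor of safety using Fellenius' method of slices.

FS = 0.95

Ordinary method of slices: FS = Σ[c'·Δl_i + (W_i cosα_i − u_i·Δl_i)·tanφ'] / Σ W_i sinα_i, with Δl_i = b_i / cosα_i.
Slice 1: Δl = 1.8/cos0.5° = 1.800 m; N'_1 = 34·cos0.5° − 4·1.800 = 26.8; c'Δl = 9.54; W sinα = 0.3
Slice 2: Δl = 1.7/cos9.9° = 1.726 m; N'_2 = 89·cos9.9° − 12·1.726 = 67.0; c'Δl = 9.15; W sinα = 15.3
Slice 3: Δl = 2.7/cos22.2° = 2.916 m; N'_3 = 233·cos22.2° − 43·2.916 = 90.3; c'Δl = 15.46; W sinα = 88.0
Slice 4: Δl = 2.5/cos38.5° = 3.194 m; N'_4 = 150·cos38.5° − 30·3.194 = 21.6; c'Δl = 16.93; W sinα = 93.4
Slice 5: Δl = 1.6/cos54.5° = 2.755 m; N'_5 = 36·cos54.5° − 7·2.755 = 1.6; c'Δl = 14.60; W sinα = 29.3
Σc'Δl = 65.7 kN/m; ΣN' = 207.3 kN/m; ΣW sinα = 226.3 kN/m
Resisting = 65.7 + 207.3·tan35.9° = 65.7 + 150.0 = 215.7 kN/m
FS = 215.7 / 226.3 = 0.953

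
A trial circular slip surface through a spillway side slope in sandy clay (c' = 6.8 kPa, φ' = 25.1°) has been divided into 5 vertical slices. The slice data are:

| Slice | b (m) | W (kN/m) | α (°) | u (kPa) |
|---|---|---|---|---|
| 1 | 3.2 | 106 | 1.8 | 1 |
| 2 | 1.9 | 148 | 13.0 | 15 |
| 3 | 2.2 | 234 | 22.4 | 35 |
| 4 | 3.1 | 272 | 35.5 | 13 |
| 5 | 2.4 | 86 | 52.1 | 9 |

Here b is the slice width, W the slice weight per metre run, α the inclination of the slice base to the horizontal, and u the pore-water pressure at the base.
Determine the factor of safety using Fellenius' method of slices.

Ordinary method of slices: FS = Σ[c'·Δl_i + (W_i cosα_i − u_i·Δl_i)·tanφ'] / Σ W_i sinα_i, with Δl_i = b_i / cosα_i.
Slice 1: Δl = 3.2/cos1.8° = 3.202 m; N'_1 = 106·cos1.8° − 1·3.202 = 102.7; c'Δl = 21.77; W sinα = 3.3
Slice 2: Δl = 1.9/cos13.0° = 1.950 m; N'_2 = 148·cos13.0° − 15·1.950 = 115.0; c'Δl = 13.26; W sinα = 33.3
Slice 3: Δl = 2.2/cos22.4° = 2.380 m; N'_3 = 234·cos22.4° − 35·2.380 = 133.1; c'Δl = 16.18; W sinα = 89.2
Slice 4: Δl = 3.1/cos35.5° = 3.808 m; N'_4 = 272·cos35.5° − 13·3.808 = 171.9; c'Δl = 25.89; W sinα = 158.0
Slice 5: Δl = 2.4/cos52.1° = 3.907 m; N'_5 = 86·cos52.1° − 9·3.907 = 17.7; c'Δl = 26.57; W sinα = 67.9
Σc'Δl = 103.7 kN/m; ΣN' = 540.4 kN/m; ΣW sinα = 351.6 kN/m
Resisting = 103.7 + 540.4·tan25.1° = 103.7 + 253.1 = 356.8 kN/m
FS = 356.8 / 351.6 = 1.015

FS = 1.01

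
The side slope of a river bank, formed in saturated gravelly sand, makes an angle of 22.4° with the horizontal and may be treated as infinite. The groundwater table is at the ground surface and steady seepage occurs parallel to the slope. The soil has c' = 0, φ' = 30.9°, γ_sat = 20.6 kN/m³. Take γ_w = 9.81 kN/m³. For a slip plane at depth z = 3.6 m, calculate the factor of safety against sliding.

FS = 0.76

With seepage parallel to the slope and the water table at the surface, the effective normal stress on the slip plane uses the buoyant unit weight γ' = γ_sat − γ_w while the driving shear stress uses γ_sat:
FS = [c' + γ' z cos²β tanφ'] / [γ_sat z sinβ cosβ]
(For c' = 0 this reduces to FS = (γ'/γ_sat)·tanφ'/tanβ.)
γ' = 20.6 − 9.81 = 10.79 kN/m³
Numerator = 0.0 + 10.79·3.6·cos²22.4°·tan30.9° = 0.0 + 10.79·3.6·0.8548·0.5985 = 19.872 kPa
Denominator = 20.6·3.6·sin22.4°·cos22.4° = 20.6·3.6·0.3811·0.9245 = 26.128 kPa
FS = 19.872 / 26.128 = 0.761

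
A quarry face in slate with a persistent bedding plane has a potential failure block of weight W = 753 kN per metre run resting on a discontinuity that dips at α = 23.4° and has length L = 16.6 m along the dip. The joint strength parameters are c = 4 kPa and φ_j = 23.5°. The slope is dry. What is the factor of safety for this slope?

FS = 1.23

Resolving the block weight along and normal to the plane and applying the Mohr–Coulomb strength on the joint:
N' = W cosα = 753·cos23.4° = 691.1 kN/m
Driving force T = W sinα = 753·sin23.4° = 299.1 kN/m
Resisting force R = c·L + N'·tanφ_j = 4·16.6 + 691.1·tan23.5° = 66.4 + 300.5 = 366.9 kN/m
FS = R / T = 366.9 / 299.1 = 1.227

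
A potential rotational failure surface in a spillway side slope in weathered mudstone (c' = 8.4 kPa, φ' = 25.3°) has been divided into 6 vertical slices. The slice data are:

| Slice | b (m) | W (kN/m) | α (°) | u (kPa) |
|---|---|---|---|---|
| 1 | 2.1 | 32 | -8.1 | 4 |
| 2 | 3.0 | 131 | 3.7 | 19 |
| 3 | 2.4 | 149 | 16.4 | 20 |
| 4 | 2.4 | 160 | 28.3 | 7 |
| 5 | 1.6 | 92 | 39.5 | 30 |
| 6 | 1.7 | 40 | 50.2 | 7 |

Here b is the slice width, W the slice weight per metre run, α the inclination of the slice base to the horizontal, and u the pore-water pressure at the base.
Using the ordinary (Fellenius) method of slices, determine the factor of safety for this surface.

Ordinary method of slices: FS = Σ[c'·Δl_i + (W_i cosα_i − u_i·Δl_i)·tanφ'] / Σ W_i sinα_i, with Δl_i = b_i / cosα_i.
Slice 1: Δl = 2.1/cos(-8.1°) = 2.121 m; N'_1 = 32·cos(-8.1°) − 4·2.121 = 23.2; c'Δl = 17.82; W sinα = -4.5
Slice 2: Δl = 3.0/cos3.7° = 3.006 m; N'_2 = 131·cos3.7° − 19·3.006 = 73.6; c'Δl = 25.25; W sinα = 8.5
Slice 3: Δl = 2.4/cos16.4° = 2.502 m; N'_3 = 149·cos16.4° − 20·2.502 = 92.9; c'Δl = 21.02; W sinα = 42.1
Slice 4: Δl = 2.4/cos28.3° = 2.726 m; N'_4 = 160·cos28.3° − 7·2.726 = 121.8; c'Δl = 22.90; W sinα = 75.9
Slice 5: Δl = 1.6/cos39.5° = 2.074 m; N'_5 = 92·cos39.5° − 30·2.074 = 8.8; c'Δl = 17.42; W sinα = 58.5
Slice 6: Δl = 1.7/cos50.2° = 2.656 m; N'_6 = 40·cos50.2° − 7·2.656 = 7.0; c'Δl = 22.31; W sinα = 30.7
Σc'Δl = 126.7 kN/m; ΣN' = 327.3 kN/m; ΣW sinα = 211.1 kN/m
Resisting = 126.7 + 327.3·tan25.3° = 126.7 + 154.7 = 281.4 kN/m
FS = 281.4 / 211.1 = 1.333

FS = 1.33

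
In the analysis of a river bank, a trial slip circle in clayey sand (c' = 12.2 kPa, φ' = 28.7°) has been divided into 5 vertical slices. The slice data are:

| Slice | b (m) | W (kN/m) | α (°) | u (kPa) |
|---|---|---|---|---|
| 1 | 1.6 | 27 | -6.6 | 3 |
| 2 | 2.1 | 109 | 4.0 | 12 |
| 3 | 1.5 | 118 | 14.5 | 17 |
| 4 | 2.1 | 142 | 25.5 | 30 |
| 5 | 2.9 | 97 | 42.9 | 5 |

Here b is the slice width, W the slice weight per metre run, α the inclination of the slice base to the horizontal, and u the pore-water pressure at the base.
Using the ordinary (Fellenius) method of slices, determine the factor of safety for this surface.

FS = 1.90

Ordinary method of slices: FS = Σ[c'·Δl_i + (W_i cosα_i − u_i·Δl_i)·tanφ'] / Σ W_i sinα_i, with Δl_i = b_i / cosα_i.
Slice 1: Δl = 1.6/cos(-6.6°) = 1.611 m; N'_1 = 27·cos(-6.6°) − 3·1.611 = 22.0; c'Δl = 19.65; W sinα = -3.1
Slice 2: Δl = 2.1/cos4.0° = 2.105 m; N'_2 = 109·cos4.0° − 12·2.105 = 83.5; c'Δl = 25.68; W sinα = 7.6
Slice 3: Δl = 1.5/cos14.5° = 1.549 m; N'_3 = 118·cos14.5° − 17·1.549 = 87.9; c'Δl = 18.90; W sinα = 29.5
Slice 4: Δl = 2.1/cos25.5° = 2.327 m; N'_4 = 142·cos25.5° − 30·2.327 = 58.4; c'Δl = 28.39; W sinα = 61.1
Slice 5: Δl = 2.9/cos42.9° = 3.959 m; N'_5 = 97·cos42.9° − 5·3.959 = 51.3; c'Δl = 48.30; W sinα = 66.0
Σc'Δl = 140.9 kN/m; ΣN' = 303.0 kN/m; ΣW sinα = 161.2 kN/m
Resisting = 140.9 + 303.0·tan28.7° = 140.9 + 165.9 = 306.8 kN/m
FS = 306.8 / 161.2 = 1.903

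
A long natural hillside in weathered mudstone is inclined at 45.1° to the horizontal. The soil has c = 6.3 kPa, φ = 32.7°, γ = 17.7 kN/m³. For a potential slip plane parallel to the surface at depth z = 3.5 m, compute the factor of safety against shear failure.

For an infinite slope with a slip plane parallel to the surface (no pore pressure): FS = [c + γz cos²β tanφ] / [γz sinβ cosβ].
γz = 17.7·3.5 = 61.95 kN/m²
Numerator = 6.3 + 61.95·cos²45.1°·tan32.7° = 6.3 + 61.95·0.4983·0.6420 = 26.116 kPa
Denominator = 61.95·sin45.1°·cos45.1° = 61.95·0.7083·0.7059 = 30.975 kPa
FS = 26.116 / 30.975 = 0.843

FS = 0.84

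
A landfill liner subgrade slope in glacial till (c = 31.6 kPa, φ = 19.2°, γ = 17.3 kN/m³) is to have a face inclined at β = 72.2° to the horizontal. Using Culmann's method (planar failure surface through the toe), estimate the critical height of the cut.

H_c = 16.50 m

Culmann's analysis gives the critical failure plane at α_cr = (β + φ)/2 = (72.2 + 19.2)/2 = 45.7°, and the critical height
H_c = (4c/γ) · sinβ cosφ / [1 − cos(β − φ)]
    = (4·31.6/17.3) · sin72.2°·cos19.2° / [1 − cos(53.0°)]
    = 7.306 · 0.9521·0.9444 / [1 − 0.6018]
    = 7.306 · 0.8992 / 0.3982
    = 16.50 m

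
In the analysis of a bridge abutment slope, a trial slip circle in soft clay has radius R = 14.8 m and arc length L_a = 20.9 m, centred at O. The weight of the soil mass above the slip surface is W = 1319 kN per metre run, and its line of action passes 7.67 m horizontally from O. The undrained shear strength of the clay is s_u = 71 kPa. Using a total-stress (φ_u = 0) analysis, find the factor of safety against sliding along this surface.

Taking moments about the centre O, the resisting moment is provided by the undrained shear strength acting along the arc:
M_R = s_u·L_a·R = 71·20.90·14.8 = 21961.7 kN·m/m
M_D = W·d = 1319·7.67 = 10116.7 kN·m/m
FS = M_R / M_D = 21961.7 / 10116.7 = 2.171

FS = 2.17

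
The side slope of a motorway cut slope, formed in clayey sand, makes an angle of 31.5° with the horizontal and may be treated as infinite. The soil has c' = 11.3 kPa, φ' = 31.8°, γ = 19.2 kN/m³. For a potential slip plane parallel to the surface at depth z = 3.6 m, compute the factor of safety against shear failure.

For an infinite slope with a slip plane parallel to the surface (no pore pressure): FS = [c' + γz cos²β tanφ'] / [γz sinβ cosβ].
γz = 19.2·3.6 = 69.12 kN/m²
Numerator = 11.3 + 69.12·cos²31.5°·tan31.8° = 11.3 + 69.12·0.7270·0.6200 = 42.456 kPa
Denominator = 69.12·sin31.5°·cos31.5° = 69.12·0.5225·0.8526 = 30.793 kPa
FS = 42.456 / 30.793 = 1.379

FS = 1.38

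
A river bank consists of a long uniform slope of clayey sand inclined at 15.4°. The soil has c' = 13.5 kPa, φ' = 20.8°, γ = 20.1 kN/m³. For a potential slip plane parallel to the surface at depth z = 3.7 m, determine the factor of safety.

For an infinite slope with a slip plane parallel to the surface (no pore pressure): FS = [c' + γz cos²β tanφ'] / [γz sinβ cosβ].
γz = 20.1·3.7 = 74.37 kN/m²
Numerator = 13.5 + 74.37·cos²15.4°·tan20.8° = 13.5 + 74.37·0.9295·0.3799 = 39.758 kPa
Denominator = 74.37·sin15.4°·cos15.4° = 74.37·0.2656·0.9641 = 19.040 kPa
FS = 39.758 / 19.040 = 2.088

FS = 2.09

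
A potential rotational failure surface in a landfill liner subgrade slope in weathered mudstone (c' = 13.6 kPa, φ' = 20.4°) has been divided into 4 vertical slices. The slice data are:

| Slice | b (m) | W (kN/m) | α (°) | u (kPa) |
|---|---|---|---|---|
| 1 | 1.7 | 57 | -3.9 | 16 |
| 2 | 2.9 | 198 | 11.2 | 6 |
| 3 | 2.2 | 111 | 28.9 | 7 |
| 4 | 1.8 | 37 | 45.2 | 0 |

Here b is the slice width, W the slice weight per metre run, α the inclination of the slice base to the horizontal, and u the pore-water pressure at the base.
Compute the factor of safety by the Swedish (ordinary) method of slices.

FS = 2.17

Ordinary method of slices: FS = Σ[c'·Δl_i + (W_i cosα_i − u_i·Δl_i)·tanφ'] / Σ W_i sinα_i, with Δl_i = b_i / cosα_i.
Slice 1: Δl = 1.7/cos(-3.9°) = 1.704 m; N'_1 = 57·cos(-3.9°) − 16·1.704 = 29.6; c'Δl = 23.17; W sinα = -3.9
Slice 2: Δl = 2.9/cos11.2° = 2.956 m; N'_2 = 198·cos11.2° − 6·2.956 = 176.5; c'Δl = 40.21; W sinα = 38.5
Slice 3: Δl = 2.2/cos28.9° = 2.513 m; N'_3 = 111·cos28.9° − 7·2.513 = 79.6; c'Δl = 34.18; W sinα = 53.6
Slice 4: Δl = 1.8/cos45.2° = 2.555 m; N'_4 = 37·cos45.2° − 0·2.555 = 26.1; c'Δl = 34.74; W sinα = 26.3
Σc'Δl = 132.3 kN/m; ΣN' = 311.8 kN/m; ΣW sinα = 114.5 kN/m
Resisting = 132.3 + 311.8·tan20.4° = 132.3 + 115.9 = 248.2 kN/m
FS = 248.2 / 114.5 = 2.168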